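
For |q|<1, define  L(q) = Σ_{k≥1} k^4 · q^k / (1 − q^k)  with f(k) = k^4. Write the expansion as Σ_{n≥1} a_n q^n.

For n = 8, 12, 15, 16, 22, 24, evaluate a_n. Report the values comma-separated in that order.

q^8  k|8↦f(k): 8:4096 4:256 2:16 1:1  a_8=4369
n=12: 1·12 2·6 3·4 4·3 6·2 12·1  f→[1+16+81+256+1296+20736]=22386
q^15  k|15↦f(k): 15:50625 5:625 3:81 1:1  a_15=51332
[q^16] f(16)=65536,f(8)=4096,f(4)=256,f(2)=16,f(1)=1 ⇒ 69905
n=22: 1·22 2·11 11·2 22·1  f→[1+16+14641+234256]=248914
n=24: 24·1 12·2 8·3 6·4 4·6 3·8 2·12 1·24  f→[331776+20736+4096+1296+256+81+16+1]=358258

4369, 22386, 51332, 69905, 248914, 358258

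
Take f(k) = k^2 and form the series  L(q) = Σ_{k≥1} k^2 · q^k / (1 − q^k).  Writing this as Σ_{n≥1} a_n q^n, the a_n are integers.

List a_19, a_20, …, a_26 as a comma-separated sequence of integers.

n=19: 19·1 1·19  f→[361+1]=362
d|20:{1,2,4,5,10,20}  Σf=1+4+16+25+100+400=546
q^21  k|21↦f(k): 21:441 7:49 3:9 1:1  a_21=500
q^22  k|22↦f(k): 1:1 2:4 11:121 22:484  a_22=610
n=23: 1·23 23·1  f→[1+529]=530
d|24:{1,2,3,4,6,8,12,24}  Σf=1+4+9+16+36+64+144+576=850
q^25  k|25↦f(k): 1:1 5:25 25:625  a_25=651
[q^26] f(1)=1,f(2)=4,f(13)=169,f(26)=676 ⇒ 850

362, 546, 500, 610, 530, 850, 651, 850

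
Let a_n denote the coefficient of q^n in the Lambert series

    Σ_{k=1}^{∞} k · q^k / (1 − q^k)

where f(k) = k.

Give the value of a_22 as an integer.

d|22:{22,11,2,1}  Σf=22+11+2+1=36

a_22 = 36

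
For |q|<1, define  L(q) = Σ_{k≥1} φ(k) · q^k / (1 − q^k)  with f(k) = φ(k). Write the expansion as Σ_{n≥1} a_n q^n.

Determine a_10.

d|10:{1,2,5,10}  Σφ=1+1+4+4=10

a_10 = 10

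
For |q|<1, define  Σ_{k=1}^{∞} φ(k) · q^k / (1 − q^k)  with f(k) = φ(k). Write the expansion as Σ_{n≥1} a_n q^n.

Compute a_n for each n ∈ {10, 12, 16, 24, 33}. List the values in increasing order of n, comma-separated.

d|10:{1,2,5,10}  Σφ=1+1+4+4=10
d|12:{12,6,4,3,2,1}  Σφ=4+2+2+2+1+1=12
q^16  k|16↦φ(k): 16:8 8:4 4:2 2:1 1:1  a_16=16
q^24  k|24↦φ(k): 1:1 2:1 3:2 4:2 6:2 8:4 12:4 24:8  a_24=24
q^33  k|33↦φ(k): 33:20 11:10 3:2 1:1  a_33=33

10, 12, 16, 24, 33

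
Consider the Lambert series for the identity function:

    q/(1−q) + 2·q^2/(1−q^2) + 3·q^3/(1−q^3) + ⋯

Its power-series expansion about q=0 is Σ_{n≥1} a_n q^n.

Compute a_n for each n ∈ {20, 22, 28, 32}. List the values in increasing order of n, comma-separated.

42, 36, 56, 63

q^20  k|20↦f(k): 1:1 2:2 4:4 5:5 10:10 20:20  a_20=42
d|22:{22,11,2,1}  Σf=22+11+2+1=36
n=28: 28·1 14·2 7·4 4·7 2·14 1·28  f→[28+14+7+4+2+1]=56
d|32:{32,16,8,4,2,1}  Σf=32+16+8+4+2+1=63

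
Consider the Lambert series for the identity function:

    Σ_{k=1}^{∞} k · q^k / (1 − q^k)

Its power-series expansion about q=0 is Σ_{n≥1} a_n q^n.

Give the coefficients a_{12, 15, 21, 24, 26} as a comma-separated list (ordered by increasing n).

d|12:{1,2,3,4,6,12}  Σf=1+2+3+4+6+12=28
d|15:{15,5,3,1}  Σf=15+5+3+1=24
q^21  k|21↦f(k): 1:1 3:3 7:7 21:21  a_21=32
q^24  k|24↦f(k): 24:24 12:12 8:8 6:6 4:4 3:3 2:2 1:1  a_24=60
n=26: 1·26 2·13 13·2 26·1  f→[1+2+13+26]=42

28, 24, 32, 60, 42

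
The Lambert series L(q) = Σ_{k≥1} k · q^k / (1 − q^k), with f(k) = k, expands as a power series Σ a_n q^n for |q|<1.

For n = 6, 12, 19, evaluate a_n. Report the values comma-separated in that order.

d|6:{1,2,3,6}  Σf=1+2+3+6=12
n=12: 12·1 6·2 4·3 3·4 2·6 1·12  f→[12+6+4+3+2+1]=28
[q^19] f(1)=1,f(19)=19 ⇒ 20

12, 28, 20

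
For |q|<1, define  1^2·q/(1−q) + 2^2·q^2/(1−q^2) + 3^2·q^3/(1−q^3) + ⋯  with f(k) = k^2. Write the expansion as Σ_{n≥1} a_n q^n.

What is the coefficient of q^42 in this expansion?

q^42  k|42↦f(k): 42:1764 21:441 14:196 7:49 6:36 3:9 2:4 1:1  a_42=2500

a_42 = 2500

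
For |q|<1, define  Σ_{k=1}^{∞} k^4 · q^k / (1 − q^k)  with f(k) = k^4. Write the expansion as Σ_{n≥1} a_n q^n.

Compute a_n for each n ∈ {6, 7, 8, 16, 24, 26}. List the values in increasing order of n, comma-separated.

n=6: 1·6 2·3 3·2 6·1  f→[1+16+81+1296]=1394
[q^7] f(1)=1,f(7)=2401 ⇒ 2402
[q^8] f(8)=4096,f(4)=256,f(2)=16,f(1)=1 ⇒ 4369
n=16: 1·16 2·8 4·4 8·2 16·1  f→[1+16+256+4096+65536]=69905
n=24: 1·24 2·12 3·8 4·6 6·4 8·3 12·2 24·1  f→[1+16+81+256+1296+4096+20736+331776]=358258
n=26: 1·26 2·13 13·2 26·1  f→[1+16+28561+456976]=485554

1394, 2402, 4369, 69905, 358258, 485554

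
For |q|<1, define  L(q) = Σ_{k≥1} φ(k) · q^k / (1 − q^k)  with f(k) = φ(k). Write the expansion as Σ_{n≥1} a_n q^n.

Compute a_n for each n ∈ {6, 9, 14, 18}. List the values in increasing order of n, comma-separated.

n=6: 1·6 2·3 3·2 6·1  φ→[1+1+2+2]=6
[q^9] φ(1)=1,φ(3)=2,φ(9)=6 ⇒ 9
n=14: 14·1 7·2 2·7 1·14  φ→[6+6+1+1]=14
q^18  k|18↦φ(k): 1:1 2:1 3:2 6:2 9:6 18:6  a_18=18

6, 9, 14, 18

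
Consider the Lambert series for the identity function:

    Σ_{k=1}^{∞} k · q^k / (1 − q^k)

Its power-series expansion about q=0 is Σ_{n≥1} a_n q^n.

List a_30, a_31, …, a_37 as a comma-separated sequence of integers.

[q^30] f(1)=1,f(2)=2,f(3)=3,f(5)=5,f(6)=6,f(10)=10,f(15)=15,f(30)=30 ⇒ 72
d|31:{31,1}  Σf=31+1=32
d|32:{1,2,4,8,16,32}  Σf=1+2+4+8+16+32=63
d|33:{33,11,3,1}  Σf=33+11+3+1=48
[q^34] f(34)=34,f(17)=17,f(2)=2,f(1)=1 ⇒ 54
d|35:{1,5,7,35}  Σf=1+5+7+35=48
[q^36] f(1)=1,f(2)=2,f(3)=3,f(4)=4,f(6)=6,f(9)=9,f(12)=12,f(18)=18,f(36)=36 ⇒ 91
[q^37] f(37)=37,f(1)=1 ⇒ 38

72, 32, 63, 48, 54, 48, 91, 38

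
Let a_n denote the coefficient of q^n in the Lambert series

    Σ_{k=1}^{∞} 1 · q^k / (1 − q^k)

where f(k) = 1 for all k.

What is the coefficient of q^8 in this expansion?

a_8 = 4

n=8: 1·8 2·4 4·2 8·1  f→[1+1+1+1]=4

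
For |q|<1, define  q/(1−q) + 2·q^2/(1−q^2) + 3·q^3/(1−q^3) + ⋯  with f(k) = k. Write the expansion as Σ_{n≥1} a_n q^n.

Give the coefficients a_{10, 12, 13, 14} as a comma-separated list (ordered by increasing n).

q^10  k|10↦f(k): 10:10 5:5 2:2 1:1  a_10=18
d|12:{12,6,4,3,2,1}  Σf=12+6+4+3+2+1=28
[q^13] f(13)=13,f(1)=1 ⇒ 14
[q^14] f(14)=14,f(7)=7,f(2)=2,f(1)=1 ⇒ 24

18, 28, 14, 24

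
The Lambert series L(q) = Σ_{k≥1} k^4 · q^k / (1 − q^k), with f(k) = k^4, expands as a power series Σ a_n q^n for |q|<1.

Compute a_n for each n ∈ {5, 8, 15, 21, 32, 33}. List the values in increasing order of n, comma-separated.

n=5: 5·1 1·5  f→[625+1]=626
[q^8] f(8)=4096,f(4)=256,f(2)=16,f(1)=1 ⇒ 4369
n=15: 1·15 3·5 5·3 15·1  f→[1+81+625+50625]=51332
n=21: 21·1 7·3 3·7 1·21  f→[194481+2401+81+1]=196964
[q^32] f(32)=1048576,f(16)=65536,f(8)=4096,f(4)=256,f(2)=16,f(1)=1 ⇒ 1118481
q^33  k|33↦f(k): 33:1185921 11:14641 3:81 1:1  a_33=1200644

626, 4369, 51332, 196964, 1118481, 1200644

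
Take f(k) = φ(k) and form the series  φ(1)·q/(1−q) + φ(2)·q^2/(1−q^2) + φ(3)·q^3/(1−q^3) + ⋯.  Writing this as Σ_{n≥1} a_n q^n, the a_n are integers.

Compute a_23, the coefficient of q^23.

d|23:{1,23}  Σφ=1+22=23

a_23 = 23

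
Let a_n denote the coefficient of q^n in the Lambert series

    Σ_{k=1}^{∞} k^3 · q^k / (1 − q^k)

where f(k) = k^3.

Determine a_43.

a_43 = 79508

n=43: 43·1 1·43  f→[79507+1]=79508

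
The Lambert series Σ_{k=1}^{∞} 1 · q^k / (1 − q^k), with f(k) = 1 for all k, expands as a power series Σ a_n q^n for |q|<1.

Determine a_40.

[q^40] f(1)=1,f(2)=1,f(4)=1,f(5)=1,f(8)=1,f(10)=1,f(20)=1,f(40)=1 ⇒ 8

a_40 = 8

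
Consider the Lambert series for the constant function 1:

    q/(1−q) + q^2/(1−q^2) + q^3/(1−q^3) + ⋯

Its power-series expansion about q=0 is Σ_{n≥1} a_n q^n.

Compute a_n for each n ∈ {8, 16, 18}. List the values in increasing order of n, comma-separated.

4, 5, 6

q^8  k|8↦f(k): 8:1 4:1 2:1 1:1  a_8=4
q^16  k|16↦f(k): 16:1 8:1 4:1 2:1 1:1  a_16=5
[q^18] f(18)=1,f(9)=1,f(6)=1,f(3)=1,f(2)=1,f(1)=1 ⇒ 6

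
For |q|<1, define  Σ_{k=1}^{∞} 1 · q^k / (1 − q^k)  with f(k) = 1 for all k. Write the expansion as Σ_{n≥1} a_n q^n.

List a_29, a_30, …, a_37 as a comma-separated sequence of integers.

n=29: 29·1 1·29  f→[1+1]=2
d|30:{1,2,3,5,6,10,15,30}  Σf=1+1+1+1+1+1+1+1=8
[q^31] f(1)=1,f(31)=1 ⇒ 2
d|32:{1,2,4,8,16,32}  Σf=1+1+1+1+1+1=6
d|33:{33,11,3,1}  Σf=1+1+1+1=4
n=34: 34·1 17·2 2·17 1·34  f→[1+1+1+1]=4
[q^35] f(1)=1,f(5)=1,f(7)=1,f(35)=1 ⇒ 4
[q^36] f(36)=1,f(18)=1,f(12)=1,f(9)=1,f(6)=1,f(4)=1,f(3)=1,f(2)=1,f(1)=1 ⇒ 9
q^37  k|37↦f(k): 37:1 1:1  a_37=2

2, 8, 2, 6, 4, 4, 4, 9, 2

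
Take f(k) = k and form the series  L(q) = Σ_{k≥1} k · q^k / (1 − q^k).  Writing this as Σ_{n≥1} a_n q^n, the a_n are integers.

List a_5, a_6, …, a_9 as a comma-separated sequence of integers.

6, 12, 8, 15, 13

d|5:{5,1}  Σf=5+1=6
[q^6] f(1)=1,f(2)=2,f(3)=3,f(6)=6 ⇒ 12
q^7  k|7↦f(k): 7:7 1:1  a_7=8
[q^8] f(1)=1,f(2)=2,f(4)=4,f(8)=8 ⇒ 15
[q^9] f(9)=9,f(3)=3,f(1)=1 ⇒ 13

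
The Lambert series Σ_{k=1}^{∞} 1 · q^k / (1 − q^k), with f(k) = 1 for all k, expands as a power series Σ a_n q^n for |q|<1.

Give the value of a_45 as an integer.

[q^45] f(45)=1,f(15)=1,f(9)=1,f(5)=1,f(3)=1,f(1)=1 ⇒ 6

a_45 = 6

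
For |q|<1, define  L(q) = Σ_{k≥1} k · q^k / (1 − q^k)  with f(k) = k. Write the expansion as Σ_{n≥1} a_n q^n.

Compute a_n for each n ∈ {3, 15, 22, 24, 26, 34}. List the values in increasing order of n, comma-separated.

4, 24, 36, 60, 42, 54

n=3: 1·3 3·1  f→[1+3]=4
d|15:{15,5,3,1}  Σf=15+5+3+1=24
n=22: 22·1 11·2 2·11 1·22  f→[22+11+2+1]=36
[q^24] f(1)=1,f(2)=2,f(3)=3,f(4)=4,f(6)=6,f(8)=8,f(12)=12,f(24)=24 ⇒ 60
n=26: 26·1 13·2 2·13 1·26  f→[26+13+2+1]=42
[q^34] f(1)=1,f(2)=2,f(17)=17,f(34)=34 ⇒ 54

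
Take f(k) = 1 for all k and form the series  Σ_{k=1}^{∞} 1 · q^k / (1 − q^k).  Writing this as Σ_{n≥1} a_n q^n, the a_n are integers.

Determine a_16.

[q^16] f(16)=1,f(8)=1,f(4)=1,f(2)=1,f(1)=1 ⇒ 5

a_16 = 5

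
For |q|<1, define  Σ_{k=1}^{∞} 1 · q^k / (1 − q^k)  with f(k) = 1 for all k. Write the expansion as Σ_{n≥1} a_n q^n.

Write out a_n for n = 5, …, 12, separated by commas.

d|5:{5,1}  Σf=1+1=2
q^6  k|6↦f(k): 1:1 2:1 3:1 6:1  a_6=4
q^7  k|7↦f(k): 1:1 7:1  a_7=2
d|8:{1,2,4,8}  Σf=1+1+1+1=4
[q^9] f(9)=1,f(3)=1,f(1)=1 ⇒ 3
n=10: 10·1 5·2 2·5 1·10  f→[1+1+1+1]=4
d|11:{11,1}  Σf=1+1=2
n=12: 1·12 2·6 3·4 4·3 6·2 12·1  f→[1+1+1+1+1+1]=6

2, 4, 2, 4, 3, 4, 2, 6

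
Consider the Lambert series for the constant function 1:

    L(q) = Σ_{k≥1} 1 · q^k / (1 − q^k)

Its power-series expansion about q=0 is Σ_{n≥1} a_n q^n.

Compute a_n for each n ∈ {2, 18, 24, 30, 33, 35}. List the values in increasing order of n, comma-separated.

n=2: 1·2 2·1  f→[1+1]=2
[q^18] f(1)=1,f(2)=1,f(3)=1,f(6)=1,f(9)=1,f(18)=1 ⇒ 6
[q^24] f(24)=1,f(12)=1,f(8)=1,f(6)=1,f(4)=1,f(3)=1,f(2)=1,f(1)=1 ⇒ 8
d|30:{30,15,10,6,5,3,2,1}  Σf=1+1+1+1+1+1+1+1=8
n=33: 33·1 11·3 3·11 1·33  f→[1+1+1+1]=4
n=35: 1·35 5·7 7·5 35·1  f→[1+1+1+1]=4

2, 6, 8, 8, 4, 4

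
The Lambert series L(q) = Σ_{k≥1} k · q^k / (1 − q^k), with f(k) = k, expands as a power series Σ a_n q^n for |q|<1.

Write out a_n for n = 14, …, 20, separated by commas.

[q^14] f(14)=14,f(7)=7,f(2)=2,f(1)=1 ⇒ 24
q^15  k|15↦f(k): 1:1 3:3 5:5 15:15  a_15=24
d|16:{16,8,4,2,1}  Σf=16+8+4+2+1=31
n=17: 1·17 17·1  f→[1+17]=18
[q^18] f(1)=1,f(2)=2,f(3)=3,f(6)=6,f(9)=9,f(18)=18 ⇒ 39
[q^19] f(1)=1,f(19)=19 ⇒ 20
q^20  k|20↦f(k): 1:1 2:2 4:4 5:5 10:10 20:20  a_20=42

24, 24, 31, 18, 39, 20, 42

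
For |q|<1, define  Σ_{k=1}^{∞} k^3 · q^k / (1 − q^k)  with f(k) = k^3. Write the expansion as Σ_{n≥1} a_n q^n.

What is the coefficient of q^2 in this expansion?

n=2: 2·1 1·2  f→[8+1]=9

a_2 = 9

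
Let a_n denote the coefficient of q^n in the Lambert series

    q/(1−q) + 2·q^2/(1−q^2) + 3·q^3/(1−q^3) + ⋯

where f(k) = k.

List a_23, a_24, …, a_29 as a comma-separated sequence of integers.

q^23  k|23↦f(k): 23:23 1:1  a_23=24
d|24:{1,2,3,4,6,8,12,24}  Σf=1+2+3+4+6+8+12+24=60
n=25: 25·1 5·5 1·25  f→[25+5+1]=31
[q^26] f(1)=1,f(2)=2,f(13)=13,f(26)=26 ⇒ 42
d|27:{1,3,9,27}  Σf=1+3+9+27=40
[q^28] f(1)=1,f(2)=2,f(4)=4,f(7)=7,f(14)=14,f(28)=28 ⇒ 56
d|29:{29,1}  Σf=29+1=30

24, 60, 31, 42, 40, 56, 30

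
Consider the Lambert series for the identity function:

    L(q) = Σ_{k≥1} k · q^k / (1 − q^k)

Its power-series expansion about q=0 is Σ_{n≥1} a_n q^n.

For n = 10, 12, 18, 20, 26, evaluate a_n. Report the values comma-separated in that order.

18, 28, 39, 42, 42

q^10  k|10↦f(k): 1:1 2:2 5:5 10:10  a_10=18
[q^12] f(12)=12,f(6)=6,f(4)=4,f(3)=3,f(2)=2,f(1)=1 ⇒ 28
q^18  k|18↦f(k): 1:1 2:2 3:3 6:6 9:9 18:18  a_18=39
d|20:{20,10,5,4,2,1}  Σf=20+10+5+4+2+1=42
[q^26] f(26)=26,f(13)=13,f(2)=2,f(1)=1 ⇒ 42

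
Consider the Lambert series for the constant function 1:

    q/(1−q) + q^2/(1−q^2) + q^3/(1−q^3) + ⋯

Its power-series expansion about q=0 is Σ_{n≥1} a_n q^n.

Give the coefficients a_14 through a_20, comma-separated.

d|14:{1,2,7,14}  Σf=1+1+1+1=4
q^15  k|15↦f(k): 15:1 5:1 3:1 1:1  a_15=4
[q^16] f(16)=1,f(8)=1,f(4)=1,f(2)=1,f(1)=1 ⇒ 5
[q^17] f(1)=1,f(17)=1 ⇒ 2
[q^18] f(18)=1,f(9)=1,f(6)=1,f(3)=1,f(2)=1,f(1)=1 ⇒ 6
d|19:{19,1}  Σf=1+1=2
n=20: 1·20 2·10 4·5 5·4 10·2 20·1  f→[1+1+1+1+1+1]=6

4, 4, 5, 2, 6, 2, 6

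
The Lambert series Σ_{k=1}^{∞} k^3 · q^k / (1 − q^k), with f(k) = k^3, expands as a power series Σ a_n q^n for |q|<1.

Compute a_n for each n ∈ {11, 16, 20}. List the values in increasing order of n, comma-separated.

1332, 4681, 9198

q^11  k|11↦f(k): 1:1 11:1331  a_11=1332
n=16: 16·1 8·2 4·4 2·8 1·16  f→[4096+512+64+8+1]=4681
n=20: 20·1 10·2 5·4 4·5 2·10 1·20  f→[8000+1000+125+64+8+1]=9198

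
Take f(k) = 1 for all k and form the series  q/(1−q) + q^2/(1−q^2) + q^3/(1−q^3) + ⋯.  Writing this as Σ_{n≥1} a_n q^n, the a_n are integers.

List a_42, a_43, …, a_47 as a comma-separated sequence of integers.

8, 2, 6, 6, 4, 2

n=42: 1·42 2·21 3·14 6·7 7·6 14·3 21·2 42·1  f→[1+1+1+1+1+1+1+1]=8
q^43  k|43↦f(k): 43:1 1:1  a_43=2
n=44: 1·44 2·22 4·11 11·4 22·2 44·1  f→[1+1+1+1+1+1]=6
[q^45] f(1)=1,f(3)=1,f(5)=1,f(9)=1,f(15)=1,f(45)=1 ⇒ 6
q^46  k|46↦f(k): 1:1 2:1 23:1 46:1  a_46=4
[q^47] f(47)=1,f(1)=1 ⇒ 2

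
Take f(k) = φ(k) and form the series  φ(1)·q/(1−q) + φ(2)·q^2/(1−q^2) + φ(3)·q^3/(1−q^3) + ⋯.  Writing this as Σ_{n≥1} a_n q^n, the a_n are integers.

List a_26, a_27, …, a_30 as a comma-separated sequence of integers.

q^26  k|26↦φ(k): 1:1 2:1 13:12 26:12  a_26=26
d|27:{1,3,9,27}  Σφ=1+2+6+18=27
q^28  k|28↦φ(k): 28:12 14:6 7:6 4:2 2:1 1:1  a_28=28
n=29: 29·1 1·29  φ→[28+1]=29
d|30:{1,2,3,5,6,10,15,30}  Σφ=1+1+2+4+2+4+8+8=30

26, 27, 28, 29, 30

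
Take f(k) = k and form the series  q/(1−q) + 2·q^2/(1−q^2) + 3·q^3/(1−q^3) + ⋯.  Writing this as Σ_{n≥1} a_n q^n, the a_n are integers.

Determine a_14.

a_14 = 24

d|14:{14,7,2,1}  Σf=14+7+2+1=24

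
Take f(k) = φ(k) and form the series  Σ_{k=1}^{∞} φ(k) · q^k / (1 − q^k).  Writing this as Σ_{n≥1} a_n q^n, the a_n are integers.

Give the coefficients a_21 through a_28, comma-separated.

d|21:{1,3,7,21}  Σφ=1+2+6+12=21
d|22:{22,11,2,1}  Σφ=10+10+1+1=22
[q^23] φ(23)=22,φ(1)=1 ⇒ 23
d|24:{1,2,3,4,6,8,12,24}  Σφ=1+1+2+2+2+4+4+8=24
q^25  k|25↦φ(k): 25:20 5:4 1:1  a_25=25
n=26: 26·1 13·2 2·13 1·26  φ→[12+12+1+1]=26
[q^27] φ(1)=1,φ(3)=2,φ(9)=6,φ(27)=18 ⇒ 27
q^28  k|28↦φ(k): 28:12 14:6 7:6 4:2 2:1 1:1  a_28=28

21, 22, 23, 24, 25, 26, 27, 28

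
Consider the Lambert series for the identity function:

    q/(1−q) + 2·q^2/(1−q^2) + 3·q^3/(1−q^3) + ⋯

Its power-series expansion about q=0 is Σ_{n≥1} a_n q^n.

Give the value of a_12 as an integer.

[q^12] f(1)=1,f(2)=2,f(3)=3,f(4)=4,f(6)=6,f(12)=12 ⇒ 28

a_12 = 28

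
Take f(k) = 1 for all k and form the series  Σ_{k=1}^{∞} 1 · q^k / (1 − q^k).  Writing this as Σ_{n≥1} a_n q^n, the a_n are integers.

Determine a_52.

[q^52] f(1)=1,f(2)=1,f(4)=1,f(13)=1,f(26)=1,f(52)=1 ⇒ 6

a_52 = 6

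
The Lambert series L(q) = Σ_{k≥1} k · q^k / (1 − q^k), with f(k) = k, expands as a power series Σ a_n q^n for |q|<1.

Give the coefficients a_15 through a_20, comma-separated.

24, 31, 18, 39, 20, 42

d|15:{1,3,5,15}  Σf=1+3+5+15=24
q^16  k|16↦f(k): 16:16 8:8 4:4 2:2 1:1  a_16=31
n=17: 17·1 1·17  f→[17+1]=18
q^18  k|18↦f(k): 1:1 2:2 3:3 6:6 9:9 18:18  a_18=39
d|19:{19,1}  Σf=19+1=20
[q^20] f(1)=1,f(2)=2,f(4)=4,f(5)=5,f(10)=10,f(20)=20 ⇒ 42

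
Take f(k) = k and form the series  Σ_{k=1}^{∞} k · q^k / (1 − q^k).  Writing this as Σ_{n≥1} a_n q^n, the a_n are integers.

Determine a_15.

d|15:{15,5,3,1}  Σf=15+5+3+1=24

a_15 = 24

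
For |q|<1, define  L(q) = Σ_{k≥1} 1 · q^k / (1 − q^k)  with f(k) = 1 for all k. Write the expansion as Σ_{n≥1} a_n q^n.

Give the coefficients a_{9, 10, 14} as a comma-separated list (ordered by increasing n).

3, 4, 4

n=9: 9·1 3·3 1·9  f→[1+1+1]=3
[q^10] f(1)=1,f(2)=1,f(5)=1,f(10)=1 ⇒ 4
n=14: 1·14 2·7 7·2 14·1  f→[1+1+1+1]=4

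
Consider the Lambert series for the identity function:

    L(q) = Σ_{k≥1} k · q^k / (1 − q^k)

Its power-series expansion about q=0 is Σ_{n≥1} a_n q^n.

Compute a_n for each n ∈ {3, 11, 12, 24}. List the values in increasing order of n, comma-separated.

q^3  k|3↦f(k): 1:1 3:3  a_3=4
q^11  k|11↦f(k): 11:11 1:1  a_11=12
[q^12] f(1)=1,f(2)=2,f(3)=3,f(4)=4,f(6)=6,f(12)=12 ⇒ 28
[q^24] f(1)=1,f(2)=2,f(3)=3,f(4)=4,f(6)=6,f(8)=8,f(12)=12,f(24)=24 ⇒ 60

4, 12, 28, 60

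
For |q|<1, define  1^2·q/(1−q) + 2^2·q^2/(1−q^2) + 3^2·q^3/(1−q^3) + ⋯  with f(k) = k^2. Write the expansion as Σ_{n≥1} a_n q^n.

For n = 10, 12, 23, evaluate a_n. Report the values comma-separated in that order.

130, 210, 530

q^10  k|10↦f(k): 1:1 2:4 5:25 10:100  a_10=130
d|12:{12,6,4,3,2,1}  Σf=144+36+16+9+4+1=210
d|23:{23,1}  Σf=529+1=530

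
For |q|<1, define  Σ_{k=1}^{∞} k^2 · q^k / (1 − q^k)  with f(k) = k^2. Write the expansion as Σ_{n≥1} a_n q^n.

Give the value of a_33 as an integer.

[q^33] f(33)=1089,f(11)=121,f(3)=9,f(1)=1 ⇒ 1220

a_33 = 1220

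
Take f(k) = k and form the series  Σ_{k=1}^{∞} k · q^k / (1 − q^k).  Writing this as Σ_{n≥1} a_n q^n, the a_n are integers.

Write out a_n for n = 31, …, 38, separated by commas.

32, 63, 48, 54, 48, 91, 38, 60

d|31:{31,1}  Σf=31+1=32
q^32  k|32↦f(k): 1:1 2:2 4:4 8:8 16:16 32:32  a_32=63
d|33:{1,3,11,33}  Σf=1+3+11+33=48
d|34:{1,2,17,34}  Σf=1+2+17+34=54
n=35: 1·35 5·7 7·5 35·1  f→[1+5+7+35]=48
[q^36] f(36)=36,f(18)=18,f(12)=12,f(9)=9,f(6)=6,f(4)=4,f(3)=3,f(2)=2,f(1)=1 ⇒ 91
[q^37] f(37)=37,f(1)=1 ⇒ 38
[q^38] f(1)=1,f(2)=2,f(19)=19,f(38)=38 ⇒ 60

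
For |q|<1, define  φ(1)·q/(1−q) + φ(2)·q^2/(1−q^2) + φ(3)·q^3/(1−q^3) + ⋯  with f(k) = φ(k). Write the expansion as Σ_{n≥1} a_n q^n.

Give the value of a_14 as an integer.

d|14:{1,2,7,14}  Σφ=1+1+6+6=14

a_14 = 14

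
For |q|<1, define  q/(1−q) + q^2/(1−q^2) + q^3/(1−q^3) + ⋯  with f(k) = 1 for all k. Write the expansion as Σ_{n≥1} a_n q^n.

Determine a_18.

a_18 = 6

[q^18] f(18)=1,f(9)=1,f(6)=1,f(3)=1,f(2)=1,f(1)=1 ⇒ 6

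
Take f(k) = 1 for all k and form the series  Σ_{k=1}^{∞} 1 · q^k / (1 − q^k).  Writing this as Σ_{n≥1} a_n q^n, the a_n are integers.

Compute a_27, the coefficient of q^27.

a_27 = 4

q^27  k|27↦f(k): 1:1 3:1 9:1 27:1  a_27=4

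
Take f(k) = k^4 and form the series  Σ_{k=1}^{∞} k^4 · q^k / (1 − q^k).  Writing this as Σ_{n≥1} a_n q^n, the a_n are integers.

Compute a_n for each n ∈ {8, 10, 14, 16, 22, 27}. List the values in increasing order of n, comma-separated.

[q^8] f(1)=1,f(2)=16,f(4)=256,f(8)=4096 ⇒ 4369
n=10: 1·10 2·5 5·2 10·1  f→[1+16+625+10000]=10642
[q^14] f(14)=38416,f(7)=2401,f(2)=16,f(1)=1 ⇒ 40834
d|16:{1,2,4,8,16}  Σf=1+16+256+4096+65536=69905
[q^22] f(1)=1,f(2)=16,f(11)=14641,f(22)=234256 ⇒ 248914
d|27:{27,9,3,1}  Σf=531441+6561+81+1=538084

4369, 10642, 40834, 69905, 248914, 538084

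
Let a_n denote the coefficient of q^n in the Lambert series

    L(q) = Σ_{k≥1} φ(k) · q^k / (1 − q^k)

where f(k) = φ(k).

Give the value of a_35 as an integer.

d|35:{35,7,5,1}  Σφ=24+6+4+1=35

a_35 = 35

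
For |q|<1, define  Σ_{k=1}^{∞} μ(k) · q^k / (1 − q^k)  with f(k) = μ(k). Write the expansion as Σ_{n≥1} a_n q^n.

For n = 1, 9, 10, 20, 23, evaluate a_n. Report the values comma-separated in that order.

n=1: 1·1  μ→[1]=1
n=9: 9·1 3·3 1·9  μ→[0+(-1)+1]=0
n=10: 1·10 2·5 5·2 10·1  μ→[1+(-1)+(-1)+1]=0
d|20:{1,2,4,5,10,20}  Σμ=1+(-1)+0+(-1)+1+0=0
n=23: 23·1 1·23  μ→[(-1)+1]=0

1, 0, 0, 0, 0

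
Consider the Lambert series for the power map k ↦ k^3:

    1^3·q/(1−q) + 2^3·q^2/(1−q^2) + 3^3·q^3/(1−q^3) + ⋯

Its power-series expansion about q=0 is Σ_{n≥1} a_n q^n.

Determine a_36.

n=36: 1·36 2·18 3·12 4·9 6·6 9·4 12·3 18·2 36·1  f→[1+8+27+64+216+729+1728+5832+46656]=55261

a_36 = 55261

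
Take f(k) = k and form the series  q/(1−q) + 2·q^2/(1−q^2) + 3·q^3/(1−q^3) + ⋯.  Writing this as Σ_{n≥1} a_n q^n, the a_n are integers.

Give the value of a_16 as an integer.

a_16 = 31

d|16:{16,8,4,2,1}  Σf=16+8+4+2+1=31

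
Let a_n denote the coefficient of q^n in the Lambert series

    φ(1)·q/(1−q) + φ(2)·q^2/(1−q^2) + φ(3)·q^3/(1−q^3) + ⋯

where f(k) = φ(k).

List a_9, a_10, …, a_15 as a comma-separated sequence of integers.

d|9:{9,3,1}  Σφ=6+2+1=9
d|10:{1,2,5,10}  Σφ=1+1+4+4=10
d|11:{1,11}  Σφ=1+10=11
d|12:{12,6,4,3,2,1}  Σφ=4+2+2+2+1+1=12
d|13:{13,1}  Σφ=12+1=13
n=14: 14·1 7·2 2·7 1·14  φ→[6+6+1+1]=14
n=15: 15·1 5·3 3·5 1·15  φ→[8+4+2+1]=15

9, 10, 11, 12, 13, 14, 15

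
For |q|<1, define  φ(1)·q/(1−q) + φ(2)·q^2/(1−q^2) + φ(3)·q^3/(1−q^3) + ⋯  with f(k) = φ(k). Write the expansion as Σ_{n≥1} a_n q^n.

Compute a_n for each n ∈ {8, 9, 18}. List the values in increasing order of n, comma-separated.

n=8: 1·8 2·4 4·2 8·1  φ→[1+1+2+4]=8
n=9: 9·1 3·3 1·9  φ→[6+2+1]=9
n=18: 18·1 9·2 6·3 3·6 2·9 1·18  φ→[6+6+2+2+1+1]=18

8, 9, 18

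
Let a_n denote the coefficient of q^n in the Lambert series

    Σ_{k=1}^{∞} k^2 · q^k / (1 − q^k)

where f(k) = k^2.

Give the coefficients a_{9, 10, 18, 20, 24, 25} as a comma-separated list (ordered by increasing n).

91, 130, 455, 546, 850, 651

[q^9] f(1)=1,f(3)=9,f(9)=81 ⇒ 91
q^10  k|10↦f(k): 10:100 5:25 2:4 1:1  a_10=130
n=18: 1·18 2·9 3·6 6·3 9·2 18·1  f→[1+4+9+36+81+324]=455
n=20: 20·1 10·2 5·4 4·5 2·10 1·20  f→[400+100+25+16+4+1]=546
d|24:{24,12,8,6,4,3,2,1}  Σf=576+144+64+36+16+9+4+1=850
n=25: 25·1 5·5 1·25  f→[625+25+1]=651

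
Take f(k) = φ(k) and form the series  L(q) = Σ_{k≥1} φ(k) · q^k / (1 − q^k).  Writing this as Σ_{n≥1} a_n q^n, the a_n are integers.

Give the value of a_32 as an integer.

n=32: 32·1 16·2 8·4 4·8 2·16 1·32  φ→[16+8+4+2+1+1]=32

a_32 = 32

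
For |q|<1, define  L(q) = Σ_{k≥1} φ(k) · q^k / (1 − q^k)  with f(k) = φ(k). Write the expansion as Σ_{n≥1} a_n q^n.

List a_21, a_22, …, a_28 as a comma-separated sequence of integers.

d|21:{21,7,3,1}  Σφ=12+6+2+1=21
[q^22] φ(22)=10,φ(11)=10,φ(2)=1,φ(1)=1 ⇒ 22
d|23:{23,1}  Σφ=22+1=23
n=24: 1·24 2·12 3·8 4·6 6·4 8·3 12·2 24·1  φ→[1+1+2+2+2+4+4+8]=24
d|25:{25,5,1}  Σφ=20+4+1=25
n=26: 1·26 2·13 13·2 26·1  φ→[1+1+12+12]=26
d|27:{1,3,9,27}  Σφ=1+2+6+18=27
d|28:{28,14,7,4,2,1}  Σφ=12+6+6+2+1+1=28

21, 22, 23, 24, 25, 26, 27, 28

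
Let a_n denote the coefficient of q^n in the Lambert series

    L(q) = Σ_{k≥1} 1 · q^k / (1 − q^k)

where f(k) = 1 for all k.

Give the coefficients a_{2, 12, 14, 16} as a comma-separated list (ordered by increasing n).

q^2  k|2↦f(k): 2:1 1:1  a_2=2
d|12:{1,2,3,4,6,12}  Σf=1+1+1+1+1+1=6
q^14  k|14↦f(k): 14:1 7:1 2:1 1:1  a_14=4
q^16  k|16↦f(k): 1:1 2:1 4:1 8:1 16:1  a_16=5

2, 6, 4, 5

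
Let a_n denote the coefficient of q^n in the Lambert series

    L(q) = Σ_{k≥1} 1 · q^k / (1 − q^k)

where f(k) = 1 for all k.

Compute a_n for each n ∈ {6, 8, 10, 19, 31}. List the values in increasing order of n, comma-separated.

4, 4, 4, 2, 2

q^6  k|6↦f(k): 6:1 3:1 2:1 1:1  a_6=4
d|8:{1,2,4,8}  Σf=1+1+1+1=4
n=10: 1·10 2·5 5·2 10·1  f→[1+1+1+1]=4
q^19  k|19↦f(k): 19:1 1:1  a_19=2
n=31: 31·1 1·31  f→[1+1]=2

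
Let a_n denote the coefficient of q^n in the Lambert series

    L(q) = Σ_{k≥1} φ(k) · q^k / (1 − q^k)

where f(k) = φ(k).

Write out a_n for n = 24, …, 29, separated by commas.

q^24  k|24↦φ(k): 1:1 2:1 3:2 4:2 6:2 8:4 12:4 24:8  a_24=24
[q^25] φ(25)=20,φ(5)=4,φ(1)=1 ⇒ 25
n=26: 1·26 2·13 13·2 26·1  φ→[1+1+12+12]=26
[q^27] φ(27)=18,φ(9)=6,φ(3)=2,φ(1)=1 ⇒ 27
q^28  k|28↦φ(k): 1:1 2:1 4:2 7:6 14:6 28:12  a_28=28
q^29  k|29↦φ(k): 29:28 1:1  a_29=29

24, 25, 26, 27, 28, 29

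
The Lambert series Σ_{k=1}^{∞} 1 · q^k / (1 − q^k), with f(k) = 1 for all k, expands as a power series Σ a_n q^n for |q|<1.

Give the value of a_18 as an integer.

[q^18] f(18)=1,f(9)=1,f(6)=1,f(3)=1,f(2)=1,f(1)=1 ⇒ 6

a_18 = 6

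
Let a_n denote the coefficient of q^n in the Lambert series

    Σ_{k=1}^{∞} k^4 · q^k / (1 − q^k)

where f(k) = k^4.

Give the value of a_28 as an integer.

n=28: 1·28 2·14 4·7 7·4 14·2 28·1  f→[1+16+256+2401+38416+614656]=655746

a_28 = 655746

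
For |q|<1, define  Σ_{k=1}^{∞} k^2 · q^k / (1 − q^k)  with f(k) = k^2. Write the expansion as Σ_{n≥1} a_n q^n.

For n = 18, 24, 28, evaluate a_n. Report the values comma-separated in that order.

n=18: 18·1 9·2 6·3 3·6 2·9 1·18  f→[324+81+36+9+4+1]=455
q^24  k|24↦f(k): 1:1 2:4 3:9 4:16 6:36 8:64 12:144 24:576  a_24=850
n=28: 28·1 14·2 7·4 4·7 2·14 1·28  f→[784+196+49+16+4+1]=1050

455, 850, 1050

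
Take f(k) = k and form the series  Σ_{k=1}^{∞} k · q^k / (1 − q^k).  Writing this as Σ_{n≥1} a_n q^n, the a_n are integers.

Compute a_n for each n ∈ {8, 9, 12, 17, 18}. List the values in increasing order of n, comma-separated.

d|8:{8,4,2,1}  Σf=8+4+2+1=15
n=9: 9·1 3·3 1·9  f→[9+3+1]=13
n=12: 12·1 6·2 4·3 3·4 2·6 1·12  f→[12+6+4+3+2+1]=28
d|17:{1,17}  Σf=1+17=18
q^18  k|18↦f(k): 18:18 9:9 6:6 3:3 2:2 1:1  a_18=39

15, 13, 28, 18, 39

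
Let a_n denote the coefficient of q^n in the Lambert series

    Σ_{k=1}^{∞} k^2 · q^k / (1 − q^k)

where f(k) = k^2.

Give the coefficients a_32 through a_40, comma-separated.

1365, 1220, 1450, 1300, 1911, 1370, 1810, 1700, 2210

q^32  k|32↦f(k): 1:1 2:4 4:16 8:64 16:256 32:1024  a_32=1365
n=33: 1·33 3·11 11·3 33·1  f→[1+9+121+1089]=1220
d|34:{1,2,17,34}  Σf=1+4+289+1156=1450
q^35  k|35↦f(k): 1:1 5:25 7:49 35:1225  a_35=1300
d|36:{1,2,3,4,6,9,12,18,36}  Σf=1+4+9+16+36+81+144+324+1296=1911
[q^37] f(37)=1369,f(1)=1 ⇒ 1370
d|38:{38,19,2,1}  Σf=1444+361+4+1=1810
q^39  k|39↦f(k): 39:1521 13:169 3:9 1:1  a_39=1700
q^40  k|40↦f(k): 40:1600 20:400 10:100 8:64 5:25 4:16 2:4 1:1  a_40=2210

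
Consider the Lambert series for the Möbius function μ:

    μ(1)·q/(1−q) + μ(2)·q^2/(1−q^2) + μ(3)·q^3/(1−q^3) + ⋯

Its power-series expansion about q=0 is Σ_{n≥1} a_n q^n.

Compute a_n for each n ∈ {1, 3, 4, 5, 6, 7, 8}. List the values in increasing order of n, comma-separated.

1, 0, 0, 0, 0, 0, 0

q^1  k|1↦μ(k): 1:1  a_1=1
n=3: 1·3 3·1  μ→[1+(-1)]=0
n=4: 4·1 2·2 1·4  μ→[0+(-1)+1]=0
n=5: 5·1 1·5  μ→[(-1)+1]=0
n=6: 1·6 2·3 3·2 6·1  μ→[1+(-1)+(-1)+1]=0
q^7  k|7↦μ(k): 1:1 7:-1  a_7=0
d|8:{1,2,4,8}  Σμ=1+(-1)+0+0=0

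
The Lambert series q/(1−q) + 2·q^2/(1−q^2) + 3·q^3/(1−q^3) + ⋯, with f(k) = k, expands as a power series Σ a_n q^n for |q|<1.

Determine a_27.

a_27 = 40

n=27: 27·1 9·3 3·9 1·27  f→[27+9+3+1]=40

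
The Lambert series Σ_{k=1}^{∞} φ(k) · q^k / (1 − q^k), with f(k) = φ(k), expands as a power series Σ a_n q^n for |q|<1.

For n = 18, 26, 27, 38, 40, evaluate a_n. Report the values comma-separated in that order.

n=18: 1·18 2·9 3·6 6·3 9·2 18·1  φ→[1+1+2+2+6+6]=18
d|26:{26,13,2,1}  Σφ=12+12+1+1=26
q^27  k|27↦φ(k): 1:1 3:2 9:6 27:18  a_27=27
d|38:{38,19,2,1}  Σφ=18+18+1+1=38
n=40: 40·1 20·2 10·4 8·5 5·8 4·10 2·20 1·40  φ→[16+8+4+4+4+2+1+1]=40

18, 26, 27, 38, 40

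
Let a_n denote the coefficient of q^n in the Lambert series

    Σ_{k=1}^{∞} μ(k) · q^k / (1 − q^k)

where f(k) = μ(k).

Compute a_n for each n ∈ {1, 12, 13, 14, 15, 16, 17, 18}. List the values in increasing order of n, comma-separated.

1, 0, 0, 0, 0, 0, 0, 0

[q^1] μ(1)=1 ⇒ 1
d|12:{12,6,4,3,2,1}  Σμ=0+1+0+(-1)+(-1)+1=0
[q^13] μ(13)=-1,μ(1)=1 ⇒ 0
q^14  k|14↦μ(k): 14:1 7:-1 2:-1 1:1  a_14=0
q^15  k|15↦μ(k): 1:1 3:-1 5:-1 15:1  a_15=0
q^16  k|16↦μ(k): 1:1 2:-1 4:0 8:0 16:0  a_16=0
q^17  k|17↦μ(k): 17:-1 1:1  a_17=0
q^18  k|18↦μ(k): 1:1 2:-1 3:-1 6:1 9:0 18:0  a_18=0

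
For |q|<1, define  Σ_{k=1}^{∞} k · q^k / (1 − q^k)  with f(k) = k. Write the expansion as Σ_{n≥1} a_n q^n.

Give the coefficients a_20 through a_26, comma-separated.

42, 32, 36, 24, 60, 31, 42

q^20  k|20↦f(k): 1:1 2:2 4:4 5:5 10:10 20:20  a_20=42
q^21  k|21↦f(k): 21:21 7:7 3:3 1:1  a_21=32
q^22  k|22↦f(k): 22:22 11:11 2:2 1:1  a_22=36
[q^23] f(1)=1,f(23)=23 ⇒ 24
q^24  k|24↦f(k): 24:24 12:12 8:8 6:6 4:4 3:3 2:2 1:1  a_24=60
n=25: 1·25 5·5 25·1  f→[1+5+25]=31
[q^26] f(1)=1,f(2)=2,f(13)=13,f(26)=26 ⇒ 42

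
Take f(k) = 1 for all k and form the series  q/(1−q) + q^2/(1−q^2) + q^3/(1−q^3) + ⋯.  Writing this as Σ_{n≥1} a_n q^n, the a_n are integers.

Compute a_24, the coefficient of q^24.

q^24  k|24↦f(k): 1:1 2:1 3:1 4:1 6:1 8:1 12:1 24:1  a_24=8

a_24 = 8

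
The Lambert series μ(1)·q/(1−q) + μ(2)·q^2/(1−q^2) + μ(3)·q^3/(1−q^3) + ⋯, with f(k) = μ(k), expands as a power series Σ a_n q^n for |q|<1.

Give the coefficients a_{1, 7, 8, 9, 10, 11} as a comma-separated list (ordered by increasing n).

[q^1] μ(1)=1 ⇒ 1
q^7  k|7↦μ(k): 7:-1 1:1  a_7=0
d|8:{1,2,4,8}  Σμ=1+(-1)+0+0=0
d|9:{1,3,9}  Σμ=1+(-1)+0=0
d|10:{10,5,2,1}  Σμ=1+(-1)+(-1)+1=0
d|11:{1,11}  Σμ=1+(-1)=0

1, 0, 0, 0, 0, 0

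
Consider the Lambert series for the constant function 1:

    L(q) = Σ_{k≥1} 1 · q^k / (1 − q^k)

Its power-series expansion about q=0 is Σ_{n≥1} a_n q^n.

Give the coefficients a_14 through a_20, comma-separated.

d|14:{1,2,7,14}  Σf=1+1+1+1=4
d|15:{1,3,5,15}  Σf=1+1+1+1=4
q^16  k|16↦f(k): 1:1 2:1 4:1 8:1 16:1  a_16=5
d|17:{17,1}  Σf=1+1=2
n=18: 18·1 9·2 6·3 3·6 2·9 1·18  f→[1+1+1+1+1+1]=6
d|19:{19,1}  Σf=1+1=2
q^20  k|20↦f(k): 20:1 10:1 5:1 4:1 2:1 1:1  a_20=6

4, 4, 5, 2, 6, 2, 6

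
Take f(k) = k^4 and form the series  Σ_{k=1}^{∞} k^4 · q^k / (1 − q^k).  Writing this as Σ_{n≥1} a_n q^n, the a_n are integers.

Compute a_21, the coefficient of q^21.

n=21: 1·21 3·7 7·3 21·1  f→[1+81+2401+194481]=196964

a_21 = 196964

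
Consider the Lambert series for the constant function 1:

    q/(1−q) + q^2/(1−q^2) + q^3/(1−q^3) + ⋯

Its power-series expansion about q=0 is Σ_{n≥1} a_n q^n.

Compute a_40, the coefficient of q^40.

a_40 = 8

d|40:{40,20,10,8,5,4,2,1}  Σf=1+1+1+1+1+1+1+1=8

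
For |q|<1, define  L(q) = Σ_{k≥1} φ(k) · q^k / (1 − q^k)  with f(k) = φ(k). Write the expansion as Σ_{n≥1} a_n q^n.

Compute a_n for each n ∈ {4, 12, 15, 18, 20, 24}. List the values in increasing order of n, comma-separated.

[q^4] φ(1)=1,φ(2)=1,φ(4)=2 ⇒ 4
[q^12] φ(1)=1,φ(2)=1,φ(3)=2,φ(4)=2,φ(6)=2,φ(12)=4 ⇒ 12
d|15:{1,3,5,15}  Σφ=1+2+4+8=15
d|18:{18,9,6,3,2,1}  Σφ=6+6+2+2+1+1=18
[q^20] φ(1)=1,φ(2)=1,φ(4)=2,φ(5)=4,φ(10)=4,φ(20)=8 ⇒ 20
[q^24] φ(1)=1,φ(2)=1,φ(3)=2,φ(4)=2,φ(6)=2,φ(8)=4,φ(12)=4,φ(24)=8 ⇒ 24

4, 12, 15, 18, 20, 24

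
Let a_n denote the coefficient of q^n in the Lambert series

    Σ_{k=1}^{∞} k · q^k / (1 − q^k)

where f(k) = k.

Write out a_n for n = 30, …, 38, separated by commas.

d|30:{1,2,3,5,6,10,15,30}  Σf=1+2+3+5+6+10+15+30=72
[q^31] f(1)=1,f(31)=31 ⇒ 32
[q^32] f(32)=32,f(16)=16,f(8)=8,f(4)=4,f(2)=2,f(1)=1 ⇒ 63
q^33  k|33↦f(k): 33:33 11:11 3:3 1:1  a_33=48
[q^34] f(1)=1,f(2)=2,f(17)=17,f(34)=34 ⇒ 54
n=35: 1·35 5·7 7·5 35·1  f→[1+5+7+35]=48
n=36: 1·36 2·18 3·12 4·9 6·6 9·4 12·3 18·2 36·1  f→[1+2+3+4+6+9+12+18+36]=91
n=37: 37·1 1·37  f→[37+1]=38
d|38:{38,19,2,1}  Σf=38+19+2+1=60

72, 32, 63, 48, 54, 48, 91, 38, 60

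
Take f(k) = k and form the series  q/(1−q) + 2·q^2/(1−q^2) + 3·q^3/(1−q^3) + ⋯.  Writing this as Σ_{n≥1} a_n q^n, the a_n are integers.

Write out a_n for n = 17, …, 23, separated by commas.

d|17:{17,1}  Σf=17+1=18
[q^18] f(1)=1,f(2)=2,f(3)=3,f(6)=6,f(9)=9,f(18)=18 ⇒ 39
q^19  k|19↦f(k): 19:19 1:1  a_19=20
[q^20] f(1)=1,f(2)=2,f(4)=4,f(5)=5,f(10)=10,f(20)=20 ⇒ 42
[q^21] f(1)=1,f(3)=3,f(7)=7,f(21)=21 ⇒ 32
q^22  k|22↦f(k): 22:22 11:11 2:2 1:1  a_22=36
n=23: 1·23 23·1  f→[1+23]=24

18, 39, 20, 42, 32, 36, 24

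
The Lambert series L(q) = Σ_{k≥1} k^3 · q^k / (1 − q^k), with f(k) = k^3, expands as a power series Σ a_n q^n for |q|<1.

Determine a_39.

a_39 = 61544

n=39: 1·39 3·13 13·3 39·1  f→[1+27+2197+59319]=61544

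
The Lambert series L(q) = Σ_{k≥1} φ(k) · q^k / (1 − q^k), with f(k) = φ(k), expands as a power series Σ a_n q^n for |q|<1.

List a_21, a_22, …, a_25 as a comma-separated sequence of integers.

d|21:{1,3,7,21}  Σφ=1+2+6+12=21
n=22: 1·22 2·11 11·2 22·1  φ→[1+1+10+10]=22
[q^23] φ(23)=22,φ(1)=1 ⇒ 23
q^24  k|24↦φ(k): 24:8 12:4 8:4 6:2 4:2 3:2 2:1 1:1  a_24=24
d|25:{1,5,25}  Σφ=1+4+20=25

21, 22, 23, 24, 25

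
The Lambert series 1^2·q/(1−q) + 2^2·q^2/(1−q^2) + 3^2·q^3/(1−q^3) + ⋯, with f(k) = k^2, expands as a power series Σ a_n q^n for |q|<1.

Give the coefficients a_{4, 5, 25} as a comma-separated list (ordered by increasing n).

n=4: 4·1 2·2 1·4  f→[16+4+1]=21
[q^5] f(1)=1,f(5)=25 ⇒ 26
q^25  k|25↦f(k): 1:1 5:25 25:625  a_25=651

21, 26, 651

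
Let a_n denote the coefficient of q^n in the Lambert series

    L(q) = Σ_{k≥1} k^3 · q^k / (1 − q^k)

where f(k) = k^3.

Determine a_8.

a_8 = 585

n=8: 8·1 4·2 2·4 1·8  f→[512+64+8+1]=585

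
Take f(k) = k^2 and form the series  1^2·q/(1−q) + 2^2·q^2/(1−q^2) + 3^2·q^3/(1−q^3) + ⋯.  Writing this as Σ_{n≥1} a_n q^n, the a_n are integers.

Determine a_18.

a_18 = 455

q^18  k|18↦f(k): 18:324 9:81 6:36 3:9 2:4 1:1  a_18=455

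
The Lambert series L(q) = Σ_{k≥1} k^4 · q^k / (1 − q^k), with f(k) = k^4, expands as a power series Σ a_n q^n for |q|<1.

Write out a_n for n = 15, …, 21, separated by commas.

q^15  k|15↦f(k): 1:1 3:81 5:625 15:50625  a_15=51332
[q^16] f(16)=65536,f(8)=4096,f(4)=256,f(2)=16,f(1)=1 ⇒ 69905
q^17  k|17↦f(k): 1:1 17:83521  a_17=83522
[q^18] f(1)=1,f(2)=16,f(3)=81,f(6)=1296,f(9)=6561,f(18)=104976 ⇒ 112931
[q^19] f(1)=1,f(19)=130321 ⇒ 130322
n=20: 1·20 2·10 4·5 5·4 10·2 20·1  f→[1+16+256+625+10000+160000]=170898
[q^21] f(21)=194481,f(7)=2401,f(3)=81,f(1)=1 ⇒ 196964

51332, 69905, 83522, 112931, 130322, 170898, 196964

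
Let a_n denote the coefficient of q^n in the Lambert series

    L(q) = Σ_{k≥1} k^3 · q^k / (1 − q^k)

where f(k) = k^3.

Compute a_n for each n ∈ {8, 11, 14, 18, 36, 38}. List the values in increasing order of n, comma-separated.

n=8: 8·1 4·2 2·4 1·8  f→[512+64+8+1]=585
n=11: 11·1 1·11  f→[1331+1]=1332
q^14  k|14↦f(k): 1:1 2:8 7:343 14:2744  a_14=3096
d|18:{1,2,3,6,9,18}  Σf=1+8+27+216+729+5832=6813
d|36:{36,18,12,9,6,4,3,2,1}  Σf=46656+5832+1728+729+216+64+27+8+1=55261
n=38: 38·1 19·2 2·19 1·38  f→[54872+6859+8+1]=61740

585, 1332, 3096, 6813, 55261, 61740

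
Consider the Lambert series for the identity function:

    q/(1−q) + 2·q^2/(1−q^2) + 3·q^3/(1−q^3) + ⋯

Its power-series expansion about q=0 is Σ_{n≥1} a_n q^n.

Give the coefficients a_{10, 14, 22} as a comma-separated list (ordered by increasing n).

18, 24, 36

q^10  k|10↦f(k): 1:1 2:2 5:5 10:10  a_10=18
[q^14] f(14)=14,f(7)=7,f(2)=2,f(1)=1 ⇒ 24
q^22  k|22↦f(k): 22:22 11:11 2:2 1:1  a_22=36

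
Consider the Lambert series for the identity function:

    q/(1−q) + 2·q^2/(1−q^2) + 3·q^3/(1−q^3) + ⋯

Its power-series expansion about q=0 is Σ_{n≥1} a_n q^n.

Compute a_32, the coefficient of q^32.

q^32  k|32↦f(k): 1:1 2:2 4:4 8:8 16:16 32:32  a_32=63

a_32 = 63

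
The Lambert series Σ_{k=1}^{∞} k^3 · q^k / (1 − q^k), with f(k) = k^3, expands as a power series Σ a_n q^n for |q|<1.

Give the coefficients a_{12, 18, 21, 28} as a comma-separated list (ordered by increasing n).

2044, 6813, 9632, 25112

q^12  k|12↦f(k): 1:1 2:8 3:27 4:64 6:216 12:1728  a_12=2044
q^18  k|18↦f(k): 1:1 2:8 3:27 6:216 9:729 18:5832  a_18=6813
q^21  k|21↦f(k): 1:1 3:27 7:343 21:9261  a_21=9632
q^28  k|28↦f(k): 1:1 2:8 4:64 7:343 14:2744 28:21952  a_28=25112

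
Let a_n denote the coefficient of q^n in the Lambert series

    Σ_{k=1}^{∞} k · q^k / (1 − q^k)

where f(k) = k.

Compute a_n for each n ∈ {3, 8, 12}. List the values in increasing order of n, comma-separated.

4, 15, 28

n=3: 3·1 1·3  f→[3+1]=4
q^8  k|8↦f(k): 8:8 4:4 2:2 1:1  a_8=15
[q^12] f(12)=12,f(6)=6,f(4)=4,f(3)=3,f(2)=2,f(1)=1 ⇒ 28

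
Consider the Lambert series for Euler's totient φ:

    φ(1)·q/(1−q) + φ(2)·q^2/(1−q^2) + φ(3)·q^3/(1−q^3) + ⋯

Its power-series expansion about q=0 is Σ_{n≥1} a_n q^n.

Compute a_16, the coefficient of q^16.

q^16  k|16↦φ(k): 16:8 8:4 4:2 2:1 1:1  a_16=16

a_16 = 16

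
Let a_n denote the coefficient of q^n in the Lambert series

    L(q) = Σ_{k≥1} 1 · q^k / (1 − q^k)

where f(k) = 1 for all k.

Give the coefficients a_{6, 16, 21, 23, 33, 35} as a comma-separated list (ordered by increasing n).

4, 5, 4, 2, 4, 4

q^6  k|6↦f(k): 6:1 3:1 2:1 1:1  a_6=4
n=16: 16·1 8·2 4·4 2·8 1·16  f→[1+1+1+1+1]=5
d|21:{1,3,7,21}  Σf=1+1+1+1=4
n=23: 1·23 23·1  f→[1+1]=2
n=33: 33·1 11·3 3·11 1·33  f→[1+1+1+1]=4
[q^35] f(1)=1,f(5)=1,f(7)=1,f(35)=1 ⇒ 4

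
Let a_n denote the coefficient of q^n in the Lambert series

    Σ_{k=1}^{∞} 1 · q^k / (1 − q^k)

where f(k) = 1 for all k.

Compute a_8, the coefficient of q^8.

n=8: 8·1 4·2 2·4 1·8  f→[1+1+1+1]=4

a_8 = 4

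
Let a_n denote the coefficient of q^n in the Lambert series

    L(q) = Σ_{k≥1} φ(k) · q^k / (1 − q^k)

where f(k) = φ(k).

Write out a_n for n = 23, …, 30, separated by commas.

d|23:{23,1}  Σφ=22+1=23
[q^24] φ(24)=8,φ(12)=4,φ(8)=4,φ(6)=2,φ(4)=2,φ(3)=2,φ(2)=1,φ(1)=1 ⇒ 24
d|25:{1,5,25}  Σφ=1+4+20=25
d|26:{26,13,2,1}  Σφ=12+12+1+1=26
d|27:{1,3,9,27}  Σφ=1+2+6+18=27
q^28  k|28↦φ(k): 28:12 14:6 7:6 4:2 2:1 1:1  a_28=28
d|29:{1,29}  Σφ=1+28=29
d|30:{1,2,3,5,6,10,15,30}  Σφ=1+1+2+4+2+4+8+8=30

23, 24, 25, 26, 27, 28, 29, 30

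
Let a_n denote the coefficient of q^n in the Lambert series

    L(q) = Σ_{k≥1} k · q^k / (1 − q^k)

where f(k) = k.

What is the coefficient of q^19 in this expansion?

n=19: 1·19 19·1  f→[1+19]=20

a_19 = 20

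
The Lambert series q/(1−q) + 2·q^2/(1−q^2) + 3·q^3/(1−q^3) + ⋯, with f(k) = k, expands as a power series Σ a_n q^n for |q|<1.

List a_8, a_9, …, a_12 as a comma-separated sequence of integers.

q^8  k|8↦f(k): 8:8 4:4 2:2 1:1  a_8=15
[q^9] f(1)=1,f(3)=3,f(9)=9 ⇒ 13
d|10:{10,5,2,1}  Σf=10+5+2+1=18
n=11: 11·1 1·11  f→[11+1]=12
d|12:{1,2,3,4,6,12}  Σf=1+2+3+4+6+12=28

15, 13, 18, 12, 28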